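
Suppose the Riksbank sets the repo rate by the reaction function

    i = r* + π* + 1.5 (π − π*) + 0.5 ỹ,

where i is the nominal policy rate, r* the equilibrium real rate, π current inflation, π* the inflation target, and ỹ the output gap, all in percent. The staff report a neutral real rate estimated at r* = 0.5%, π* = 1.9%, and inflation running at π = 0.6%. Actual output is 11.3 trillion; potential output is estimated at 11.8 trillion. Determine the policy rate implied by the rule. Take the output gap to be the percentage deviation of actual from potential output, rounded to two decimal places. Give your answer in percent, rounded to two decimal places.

Output gap = 100 × (11.3 − 11.8) / 11.8 = -4.24%.
i = 0.50 + 1.90 + 1.5 × (0.60 − 1.90) + 0.5 × (-4.24)
   = 0.50 + 1.9 − 1.95 − 2.12 = -1.67

-1.67%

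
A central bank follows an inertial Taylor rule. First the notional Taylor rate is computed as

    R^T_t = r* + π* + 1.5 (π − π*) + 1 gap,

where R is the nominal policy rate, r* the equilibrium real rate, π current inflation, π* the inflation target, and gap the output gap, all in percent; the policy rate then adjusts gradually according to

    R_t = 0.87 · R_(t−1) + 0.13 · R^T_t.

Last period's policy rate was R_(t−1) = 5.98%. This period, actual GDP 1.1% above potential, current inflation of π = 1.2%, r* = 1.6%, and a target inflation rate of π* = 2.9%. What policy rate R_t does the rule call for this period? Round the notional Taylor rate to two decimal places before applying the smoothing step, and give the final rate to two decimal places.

Output 1.1% above potential → gap = 1.1.
R^T_t = 1.6 + 2.9 + 1.5 × (1.2 − 2.9) + 1 × 1.1
   = 1.6 + 2.9 − 2.55 + 1.1 = 3.05
R_t = 0.87 × 5.98 + 0.13 × 3.05 = 5.2026 + 0.3965 = 5.60

5.60%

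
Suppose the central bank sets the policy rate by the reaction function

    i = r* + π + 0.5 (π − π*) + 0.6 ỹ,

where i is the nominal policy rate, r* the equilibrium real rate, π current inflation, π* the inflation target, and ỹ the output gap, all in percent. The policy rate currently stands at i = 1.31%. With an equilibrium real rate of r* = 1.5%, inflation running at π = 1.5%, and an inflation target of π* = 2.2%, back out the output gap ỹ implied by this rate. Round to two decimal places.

-2.23%

0.6 ỹ = 1.31 − 1.5 − 1.5 − 0.5 × (1.5 − 2.2) = -1.34
ỹ = -1.34 / 0.6 = -2.23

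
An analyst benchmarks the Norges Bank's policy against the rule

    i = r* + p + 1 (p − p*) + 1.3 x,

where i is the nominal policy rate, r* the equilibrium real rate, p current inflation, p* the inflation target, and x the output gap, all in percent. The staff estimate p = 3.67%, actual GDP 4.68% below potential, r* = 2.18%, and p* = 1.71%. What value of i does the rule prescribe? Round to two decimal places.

Output 4.68% below potential → x = -4.68.
i = 2.18 + 3.67 + 1 × (3.67 − 1.71) + 1.3 × (-4.68)
   = 2.18 + 3.67 + 1.96 − 6.084 = 1.73

1.73%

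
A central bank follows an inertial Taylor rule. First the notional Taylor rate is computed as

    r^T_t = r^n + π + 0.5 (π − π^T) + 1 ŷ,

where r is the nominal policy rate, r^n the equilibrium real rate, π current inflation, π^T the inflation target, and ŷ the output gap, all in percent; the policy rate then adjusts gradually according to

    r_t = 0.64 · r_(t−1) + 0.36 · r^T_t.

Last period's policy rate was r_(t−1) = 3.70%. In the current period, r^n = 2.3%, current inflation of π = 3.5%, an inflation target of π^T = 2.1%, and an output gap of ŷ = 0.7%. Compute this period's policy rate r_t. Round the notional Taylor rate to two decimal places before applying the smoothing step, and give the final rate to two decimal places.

4.96%

r^T_t = 2.3 + 3.5 + 0.5 × (3.5 − 2.1) + 1 × 0.7
   = 2.3 + 3.5 + 0.7 + 0.7 = 7.20
r_t = 0.64 × 3.70 + 0.36 × 7.20 = 2.368 + 2.592 = 4.96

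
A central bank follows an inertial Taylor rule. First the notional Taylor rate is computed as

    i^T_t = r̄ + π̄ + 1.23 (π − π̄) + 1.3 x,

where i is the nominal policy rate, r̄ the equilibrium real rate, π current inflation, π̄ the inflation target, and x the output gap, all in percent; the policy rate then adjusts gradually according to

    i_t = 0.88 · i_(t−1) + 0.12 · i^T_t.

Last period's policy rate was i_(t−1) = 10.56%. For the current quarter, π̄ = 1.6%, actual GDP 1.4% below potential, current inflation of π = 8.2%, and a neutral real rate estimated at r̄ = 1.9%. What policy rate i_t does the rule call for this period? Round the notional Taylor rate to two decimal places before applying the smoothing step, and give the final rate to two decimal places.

Output 1.4% below potential → x = -1.4.
i^T_t = 1.9 + 1.6 + 1.23 × (8.2 − 1.6) + 1.3 × (-1.4)
   = 1.9 + 1.6 + 8.118 − 1.82 = 9.80
i_t = 0.88 × 10.56 + 0.12 × 9.80 = 9.2928 + 1.176 = 10.47

10.47%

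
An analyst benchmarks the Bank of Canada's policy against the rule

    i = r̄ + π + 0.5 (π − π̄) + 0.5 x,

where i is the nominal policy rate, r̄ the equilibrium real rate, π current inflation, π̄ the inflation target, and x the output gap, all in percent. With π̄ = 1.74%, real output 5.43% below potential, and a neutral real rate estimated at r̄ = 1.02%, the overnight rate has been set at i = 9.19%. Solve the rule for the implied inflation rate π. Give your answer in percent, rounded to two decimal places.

Output 5.43% below potential → x = -5.43.
Collecting π: i = r̄ + (1 + 0.5) π − 0.5 π̄ + 0.5 x
1.5 π = 9.19 − 1.02 + 0.5 × 1.74 − 0.5 × (-5.43) = 11.755
π = 11.755 / 1.5 = 7.84

7.84%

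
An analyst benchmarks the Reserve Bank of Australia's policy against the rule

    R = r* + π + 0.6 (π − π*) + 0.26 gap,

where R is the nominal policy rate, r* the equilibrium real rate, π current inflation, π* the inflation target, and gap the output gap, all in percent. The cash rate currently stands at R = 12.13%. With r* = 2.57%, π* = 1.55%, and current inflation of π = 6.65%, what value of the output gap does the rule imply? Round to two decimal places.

0.26 gap = 12.13 − 2.57 − 6.65 − 0.6 × (6.65 − 1.55) = -0.15
gap = -0.15 / 0.26 = -0.58

-0.58%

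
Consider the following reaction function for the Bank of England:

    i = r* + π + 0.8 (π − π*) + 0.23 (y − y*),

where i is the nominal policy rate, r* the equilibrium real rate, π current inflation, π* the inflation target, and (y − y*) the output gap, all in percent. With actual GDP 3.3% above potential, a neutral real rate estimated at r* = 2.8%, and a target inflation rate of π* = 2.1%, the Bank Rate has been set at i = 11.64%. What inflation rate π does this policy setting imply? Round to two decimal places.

Output 3.3% above potential → (y − y*) = 3.3.
Collecting π: i = r* + (1 + 0.8) π − 0.8 π* + 0.23 (y − y*)
1.8 π = 11.64 − 2.8 + 0.8 × 2.1 − 0.23 × 3.3 = 9.761
π = 9.761 / 1.8 = 5.42

5.42%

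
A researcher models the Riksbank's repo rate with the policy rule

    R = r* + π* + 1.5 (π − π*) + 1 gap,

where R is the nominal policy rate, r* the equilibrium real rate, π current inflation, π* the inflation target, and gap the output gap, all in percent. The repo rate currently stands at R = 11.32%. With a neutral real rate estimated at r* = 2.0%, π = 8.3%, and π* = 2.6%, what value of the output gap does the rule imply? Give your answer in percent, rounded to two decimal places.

-1.83%

1 gap = 11.32 − 2.0 − 2.6 − 1.5 × (8.3 − 2.6) = -1.83
gap = -1.83 / 1 = -1.83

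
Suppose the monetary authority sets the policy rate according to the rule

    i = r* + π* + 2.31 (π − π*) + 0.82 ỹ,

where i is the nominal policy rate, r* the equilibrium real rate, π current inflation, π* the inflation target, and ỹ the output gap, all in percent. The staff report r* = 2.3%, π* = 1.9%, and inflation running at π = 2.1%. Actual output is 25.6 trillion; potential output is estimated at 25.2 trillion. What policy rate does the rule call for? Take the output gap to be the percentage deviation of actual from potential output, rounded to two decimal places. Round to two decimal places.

Output gap = 100 × (25.6 − 25.2) / 25.2 = 1.59%.
i = 2.30 + 1.90 + 2.31 × (2.10 − 1.90) + 0.82 × 1.59
   = 2.30 + 1.9 + 0.462 + 1.3038 = 5.97

5.97%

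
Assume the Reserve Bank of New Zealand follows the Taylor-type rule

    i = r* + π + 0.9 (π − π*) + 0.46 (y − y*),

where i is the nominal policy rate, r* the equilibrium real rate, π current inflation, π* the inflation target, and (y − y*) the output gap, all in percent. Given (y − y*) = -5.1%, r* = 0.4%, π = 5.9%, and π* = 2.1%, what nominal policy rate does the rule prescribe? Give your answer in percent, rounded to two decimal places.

i = 0.4 + 5.9 + 0.9 × (5.9 − 2.1) + 0.46 × (-5.1)
   = 0.4 + 5.9 + 3.42 − 2.346 = 7.37

7.37%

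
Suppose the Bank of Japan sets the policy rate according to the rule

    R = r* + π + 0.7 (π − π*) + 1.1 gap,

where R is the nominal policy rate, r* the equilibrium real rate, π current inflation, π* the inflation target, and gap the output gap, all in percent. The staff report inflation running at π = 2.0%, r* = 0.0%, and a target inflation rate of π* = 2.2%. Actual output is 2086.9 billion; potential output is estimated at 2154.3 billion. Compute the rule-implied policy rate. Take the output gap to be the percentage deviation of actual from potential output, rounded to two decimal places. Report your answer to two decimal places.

Output gap = 100 × (2086.9 − 2154.3) / 2154.3 = -3.13%.
R = 0.00 + 2.00 + 0.7 × (2.00 − 2.20) + 1.1 × (-3.13)
   = 0.00 + 2 − 0.14 − 3.443 = -1.58

-1.58%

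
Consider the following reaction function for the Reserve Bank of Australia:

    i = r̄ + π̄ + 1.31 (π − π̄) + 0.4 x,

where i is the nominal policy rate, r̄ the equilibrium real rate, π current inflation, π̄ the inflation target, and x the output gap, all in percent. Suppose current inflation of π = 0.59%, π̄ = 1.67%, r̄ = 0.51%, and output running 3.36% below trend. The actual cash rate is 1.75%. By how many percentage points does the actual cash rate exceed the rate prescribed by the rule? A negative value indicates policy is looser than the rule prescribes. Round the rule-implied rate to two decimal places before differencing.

2.33 pp

Output 3.36% below potential → x = -3.36.
i = 0.51 + 1.67 + 1.31 × (0.59 − 1.67) + 0.4 × (-3.36)
   = 0.51 + 1.67 − 1.4148 − 1.344 = -0.58
Deviation = 1.75 − (-0.58) = 2.33 pp.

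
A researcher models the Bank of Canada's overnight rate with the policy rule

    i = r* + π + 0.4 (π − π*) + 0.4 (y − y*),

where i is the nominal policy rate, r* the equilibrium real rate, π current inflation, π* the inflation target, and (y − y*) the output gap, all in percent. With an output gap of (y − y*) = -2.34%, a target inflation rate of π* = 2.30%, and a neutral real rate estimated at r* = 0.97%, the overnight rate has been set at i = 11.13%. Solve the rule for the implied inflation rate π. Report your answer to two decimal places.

Collecting π: i = r* + (1 + 0.4) π − 0.4 π* + 0.4 (y − y*)
1.4 π = 11.13 − 0.97 + 0.4 × 2.30 − 0.4 × (-2.34) = 12.016
π = 12.016 / 1.4 = 8.58

8.58%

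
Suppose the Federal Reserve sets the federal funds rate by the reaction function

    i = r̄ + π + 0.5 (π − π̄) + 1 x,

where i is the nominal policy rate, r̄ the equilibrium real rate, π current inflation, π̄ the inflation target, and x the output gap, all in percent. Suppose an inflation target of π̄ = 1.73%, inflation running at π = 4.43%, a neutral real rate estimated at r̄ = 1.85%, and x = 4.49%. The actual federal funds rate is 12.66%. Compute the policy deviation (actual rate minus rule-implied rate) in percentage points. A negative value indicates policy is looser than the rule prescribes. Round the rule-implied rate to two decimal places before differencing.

i = 1.85 + 4.43 + 0.5 × (4.43 − 1.73) + 1 × 4.49
   = 1.85 + 4.43 + 1.35 + 4.49 = 12.12
Deviation = 12.66 − 12.12 = 0.54 pp.

0.54 pp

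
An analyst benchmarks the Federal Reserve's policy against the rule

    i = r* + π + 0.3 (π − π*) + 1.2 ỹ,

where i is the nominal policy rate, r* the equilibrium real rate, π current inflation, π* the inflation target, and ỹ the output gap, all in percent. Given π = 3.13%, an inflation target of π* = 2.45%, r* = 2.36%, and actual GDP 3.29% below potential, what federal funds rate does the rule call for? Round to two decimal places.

Output 3.29% below potential → ỹ = -3.29.
i = 2.36 + 3.13 + 0.3 × (3.13 − 2.45) + 1.2 × (-3.29)
   = 2.36 + 3.13 + 0.204 − 3.948 = 1.75

1.75%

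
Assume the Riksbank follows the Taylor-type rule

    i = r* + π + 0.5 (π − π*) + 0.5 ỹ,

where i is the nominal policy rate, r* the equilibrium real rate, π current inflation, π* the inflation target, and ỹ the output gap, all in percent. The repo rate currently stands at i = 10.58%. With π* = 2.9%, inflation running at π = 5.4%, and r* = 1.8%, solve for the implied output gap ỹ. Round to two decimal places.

0.5 ỹ = 10.58 − 1.8 − 5.4 − 0.5 × (5.4 − 2.9) = 2.13
ỹ = 2.13 / 0.5 = 4.26

4.26%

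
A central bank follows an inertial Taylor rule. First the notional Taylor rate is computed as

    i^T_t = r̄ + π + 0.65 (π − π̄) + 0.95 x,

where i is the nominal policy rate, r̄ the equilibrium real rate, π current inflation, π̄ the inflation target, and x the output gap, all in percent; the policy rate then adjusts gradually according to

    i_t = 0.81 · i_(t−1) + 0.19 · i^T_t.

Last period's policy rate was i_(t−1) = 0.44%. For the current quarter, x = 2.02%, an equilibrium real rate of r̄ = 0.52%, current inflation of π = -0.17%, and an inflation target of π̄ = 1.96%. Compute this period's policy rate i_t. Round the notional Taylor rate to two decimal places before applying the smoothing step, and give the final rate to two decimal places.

0.52%

i^T_t = 0.52 + (-0.17) + 0.65 × (-0.17 − 1.96) + 0.95 × 2.02
   = 0.52 − 0.17 − 1.3845 + 1.919 = 0.88
i_t = 0.81 × 0.44 + 0.19 × 0.88 = 0.3564 + 0.1672 = 0.52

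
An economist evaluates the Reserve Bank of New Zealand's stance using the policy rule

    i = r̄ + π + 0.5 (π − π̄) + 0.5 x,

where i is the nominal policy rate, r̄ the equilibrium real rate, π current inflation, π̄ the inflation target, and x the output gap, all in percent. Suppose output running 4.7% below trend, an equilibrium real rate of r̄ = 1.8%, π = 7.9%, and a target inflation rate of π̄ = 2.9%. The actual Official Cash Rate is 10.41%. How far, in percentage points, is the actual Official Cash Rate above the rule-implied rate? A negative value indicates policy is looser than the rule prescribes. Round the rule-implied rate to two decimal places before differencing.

Output 4.7% below potential → x = -4.7.
i = 1.8 + 7.9 + 0.5 × (7.9 − 2.9) + 0.5 × (-4.7)
   = 1.8 + 7.9 + 2.5 − 2.35 = 9.85
Deviation = 10.41 − 9.85 = 0.56 pp.

0.56 pp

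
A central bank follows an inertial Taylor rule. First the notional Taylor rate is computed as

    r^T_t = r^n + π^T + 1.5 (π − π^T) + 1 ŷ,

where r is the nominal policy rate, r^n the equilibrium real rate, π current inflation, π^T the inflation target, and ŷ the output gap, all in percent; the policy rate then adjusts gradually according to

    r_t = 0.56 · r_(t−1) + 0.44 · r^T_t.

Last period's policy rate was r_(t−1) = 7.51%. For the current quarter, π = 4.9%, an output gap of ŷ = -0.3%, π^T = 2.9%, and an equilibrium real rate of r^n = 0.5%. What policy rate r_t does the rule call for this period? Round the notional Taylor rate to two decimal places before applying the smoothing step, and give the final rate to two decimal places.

6.89%

r^T_t = 0.5 + 2.9 + 1.5 × (4.9 − 2.9) + 1 × (-0.3)
   = 0.5 + 2.9 + 3 − 0.3 = 6.10
r_t = 0.56 × 7.51 + 0.44 × 6.10 = 4.2056 + 2.684 = 6.89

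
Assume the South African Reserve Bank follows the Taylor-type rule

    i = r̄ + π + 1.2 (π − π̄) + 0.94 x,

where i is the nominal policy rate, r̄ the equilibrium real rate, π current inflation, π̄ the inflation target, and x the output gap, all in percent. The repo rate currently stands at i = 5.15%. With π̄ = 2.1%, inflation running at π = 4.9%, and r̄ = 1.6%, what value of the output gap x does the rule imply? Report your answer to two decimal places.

0.94 x = 5.15 − 1.6 − 4.9 − 1.2 × (4.9 − 2.1) = -4.71
x = -4.71 / 0.94 = -5.01

-5.01%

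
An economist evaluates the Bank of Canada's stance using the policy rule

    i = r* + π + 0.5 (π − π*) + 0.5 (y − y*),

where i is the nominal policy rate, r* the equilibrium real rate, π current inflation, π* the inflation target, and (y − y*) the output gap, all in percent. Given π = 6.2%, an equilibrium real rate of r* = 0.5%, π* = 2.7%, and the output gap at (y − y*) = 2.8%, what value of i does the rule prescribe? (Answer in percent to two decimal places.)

i = 0.5 + 6.2 + 0.5 × (6.2 − 2.7) + 0.5 × 2.8
   = 0.5 + 6.2 + 1.75 + 1.4 = 9.85

9.85%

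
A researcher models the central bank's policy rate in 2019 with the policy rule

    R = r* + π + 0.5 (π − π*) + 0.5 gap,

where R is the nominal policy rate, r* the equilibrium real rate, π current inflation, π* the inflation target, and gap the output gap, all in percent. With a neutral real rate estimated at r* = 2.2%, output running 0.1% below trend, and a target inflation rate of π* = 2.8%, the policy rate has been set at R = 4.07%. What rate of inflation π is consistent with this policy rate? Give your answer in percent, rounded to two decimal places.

Output 0.1% below potential → gap = -0.1.
Collecting π: R = r* + (1 + 0.5) π − 0.5 π* + 0.5 gap
1.5 π = 4.07 − 2.2 + 0.5 × 2.8 − 0.5 × (-0.1) = 3.32
π = 3.32 / 1.5 = 2.21

2.21%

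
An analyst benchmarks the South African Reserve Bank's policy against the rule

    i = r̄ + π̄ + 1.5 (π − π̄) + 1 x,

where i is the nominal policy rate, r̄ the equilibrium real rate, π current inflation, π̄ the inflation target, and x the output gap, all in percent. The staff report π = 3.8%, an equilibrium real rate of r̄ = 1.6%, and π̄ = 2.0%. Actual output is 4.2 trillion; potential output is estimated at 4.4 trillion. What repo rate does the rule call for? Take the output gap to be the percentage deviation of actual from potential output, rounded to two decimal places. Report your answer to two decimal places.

Output gap = 100 × (4.2 − 4.4) / 4.4 = -4.55%.
i = 1.60 + 2.00 + 1.5 × (3.80 − 2.00) + 1 × (-4.55)
   = 1.60 + 2 + 2.7 − 4.55 = 1.75

1.75%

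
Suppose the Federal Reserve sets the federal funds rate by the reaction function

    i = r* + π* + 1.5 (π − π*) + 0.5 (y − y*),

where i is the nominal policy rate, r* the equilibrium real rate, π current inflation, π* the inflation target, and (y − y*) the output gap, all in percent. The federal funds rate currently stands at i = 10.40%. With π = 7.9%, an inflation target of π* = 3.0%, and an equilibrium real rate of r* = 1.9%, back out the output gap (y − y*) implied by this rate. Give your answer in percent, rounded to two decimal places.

-3.70%

0.5 (y − y*) = 10.40 − 1.9 − 3.0 − 1.5 × (7.9 − 3.0) = -1.85
(y − y*) = -1.85 / 0.5 = -3.70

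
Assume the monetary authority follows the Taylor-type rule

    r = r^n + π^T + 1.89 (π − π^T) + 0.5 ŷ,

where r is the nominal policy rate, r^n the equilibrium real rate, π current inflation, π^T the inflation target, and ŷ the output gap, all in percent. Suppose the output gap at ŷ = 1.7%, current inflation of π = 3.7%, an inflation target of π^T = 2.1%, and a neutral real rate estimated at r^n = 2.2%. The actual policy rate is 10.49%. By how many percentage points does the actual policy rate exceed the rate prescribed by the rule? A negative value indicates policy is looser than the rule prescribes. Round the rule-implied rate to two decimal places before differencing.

r = 2.2 + 2.1 + 1.89 × (3.7 − 2.1) + 0.5 × 1.7
   = 2.2 + 2.1 + 3.024 + 0.85 = 8.17
Deviation = 10.49 − 8.17 = 2.32 pp.

2.32 pp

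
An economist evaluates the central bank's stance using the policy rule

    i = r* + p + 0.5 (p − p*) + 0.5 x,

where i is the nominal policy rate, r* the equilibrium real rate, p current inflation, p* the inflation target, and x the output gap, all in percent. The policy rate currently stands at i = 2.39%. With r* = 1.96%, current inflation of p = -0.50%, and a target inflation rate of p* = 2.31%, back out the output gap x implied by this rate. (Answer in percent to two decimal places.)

0.5 x = 2.39 − 1.96 − (-0.50) − 0.5 × ((-0.50) − 2.31) = 2.335
x = 2.335 / 0.5 = 4.67

4.67%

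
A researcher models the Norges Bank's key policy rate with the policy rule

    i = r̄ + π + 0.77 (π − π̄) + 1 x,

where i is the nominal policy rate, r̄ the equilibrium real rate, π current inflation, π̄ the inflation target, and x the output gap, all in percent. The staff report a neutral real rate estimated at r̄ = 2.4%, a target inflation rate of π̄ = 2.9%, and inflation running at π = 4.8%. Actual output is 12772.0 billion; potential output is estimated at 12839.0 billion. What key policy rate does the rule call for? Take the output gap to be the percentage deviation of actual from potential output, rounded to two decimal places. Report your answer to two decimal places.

Output gap = 100 × (12772.0 − 12839.0) / 12839.0 = -0.52%.
i = 2.40 + 4.80 + 0.77 × (4.80 − 2.90) + 1 × (-0.52)
   = 2.40 + 4.8 + 1.463 − 0.52 = 8.14

8.14%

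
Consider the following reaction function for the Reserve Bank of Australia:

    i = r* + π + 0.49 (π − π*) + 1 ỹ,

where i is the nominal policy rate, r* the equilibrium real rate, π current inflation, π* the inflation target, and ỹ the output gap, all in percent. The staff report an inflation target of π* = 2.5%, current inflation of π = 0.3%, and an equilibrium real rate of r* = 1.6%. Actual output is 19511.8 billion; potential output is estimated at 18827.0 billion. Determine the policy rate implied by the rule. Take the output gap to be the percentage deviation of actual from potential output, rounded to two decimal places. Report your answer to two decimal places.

Output gap = 100 × (19511.8 − 18827.0) / 18827.0 = 3.64%.
i = 1.60 + 0.30 + 0.49 × (0.30 − 2.50) + 1 × 3.64
   = 1.60 + 0.3 − 1.078 + 3.64 = 4.46

4.46%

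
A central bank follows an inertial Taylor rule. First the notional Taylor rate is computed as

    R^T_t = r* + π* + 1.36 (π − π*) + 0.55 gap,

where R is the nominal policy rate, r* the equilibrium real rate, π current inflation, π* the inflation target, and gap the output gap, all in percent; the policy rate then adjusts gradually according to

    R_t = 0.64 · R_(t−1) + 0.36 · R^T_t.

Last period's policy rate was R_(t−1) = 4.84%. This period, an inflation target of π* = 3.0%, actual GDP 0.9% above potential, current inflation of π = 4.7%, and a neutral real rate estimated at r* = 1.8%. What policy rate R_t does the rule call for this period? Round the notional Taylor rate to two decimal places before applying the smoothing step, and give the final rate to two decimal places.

5.84%

Output 0.9% above potential → gap = 0.9.
R^T_t = 1.8 + 3.0 + 1.36 × (4.7 − 3.0) + 0.55 × 0.9
   = 1.8 + 3 + 2.312 + 0.495 = 7.61
R_t = 0.64 × 4.84 + 0.36 × 7.61 = 3.0976 + 2.7396 = 5.84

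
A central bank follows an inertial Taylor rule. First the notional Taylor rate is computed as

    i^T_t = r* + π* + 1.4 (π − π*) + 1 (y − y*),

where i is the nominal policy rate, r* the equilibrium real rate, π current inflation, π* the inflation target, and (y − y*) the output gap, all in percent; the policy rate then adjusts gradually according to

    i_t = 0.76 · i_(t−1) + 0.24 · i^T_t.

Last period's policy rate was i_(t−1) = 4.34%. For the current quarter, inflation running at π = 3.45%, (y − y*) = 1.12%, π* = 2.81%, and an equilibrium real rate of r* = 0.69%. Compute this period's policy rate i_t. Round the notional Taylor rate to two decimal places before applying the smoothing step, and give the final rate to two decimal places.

4.62%

i^T_t = 0.69 + 2.81 + 1.4 × (3.45 − 2.81) + 1 × 1.12
   = 0.69 + 2.81 + 0.896 + 1.12 = 5.52
i_t = 0.76 × 4.34 + 0.24 × 5.52 = 3.2984 + 1.3248 = 4.62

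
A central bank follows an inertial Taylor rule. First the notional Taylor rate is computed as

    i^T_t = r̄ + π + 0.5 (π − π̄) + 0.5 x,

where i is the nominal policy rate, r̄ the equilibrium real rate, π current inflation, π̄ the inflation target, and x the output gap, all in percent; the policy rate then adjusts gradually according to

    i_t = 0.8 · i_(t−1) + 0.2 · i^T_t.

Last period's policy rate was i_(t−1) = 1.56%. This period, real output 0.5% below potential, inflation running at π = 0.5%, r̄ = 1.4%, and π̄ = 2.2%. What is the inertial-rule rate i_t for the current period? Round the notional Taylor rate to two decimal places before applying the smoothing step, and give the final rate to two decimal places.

Output 0.5% below potential → x = -0.5.
i^T_t = 1.4 + 0.5 + 0.5 × (0.5 − 2.2) + 0.5 × (-0.5)
   = 1.4 + 0.5 − 0.85 − 0.25 = 0.80
i_t = 0.8 × 1.56 + 0.2 × 0.80 = 1.248 + 0.16 = 1.41

1.41%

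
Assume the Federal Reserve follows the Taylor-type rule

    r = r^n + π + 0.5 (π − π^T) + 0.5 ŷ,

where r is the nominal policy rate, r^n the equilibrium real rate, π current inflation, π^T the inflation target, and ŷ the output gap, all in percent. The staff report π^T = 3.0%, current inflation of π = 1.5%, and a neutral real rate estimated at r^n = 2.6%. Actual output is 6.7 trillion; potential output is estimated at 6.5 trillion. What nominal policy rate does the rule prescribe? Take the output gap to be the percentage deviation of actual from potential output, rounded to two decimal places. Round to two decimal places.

Output gap = 100 × (6.7 − 6.5) / 6.5 = 3.08%.
r = 2.60 + 1.50 + 0.5 × (1.50 − 3.00) + 0.5 × 3.08
   = 2.60 + 1.5 − 0.75 + 1.54 = 4.89

4.89%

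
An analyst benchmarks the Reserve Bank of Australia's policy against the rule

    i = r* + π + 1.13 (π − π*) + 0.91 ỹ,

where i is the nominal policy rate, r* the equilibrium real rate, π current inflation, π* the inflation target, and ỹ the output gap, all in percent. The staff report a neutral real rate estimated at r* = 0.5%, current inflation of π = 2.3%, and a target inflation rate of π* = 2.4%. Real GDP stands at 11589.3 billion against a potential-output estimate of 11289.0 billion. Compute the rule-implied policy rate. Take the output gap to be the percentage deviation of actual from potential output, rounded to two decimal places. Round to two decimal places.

Output gap = 100 × (11589.3 − 11289.0) / 11289.0 = 2.66%.
i = 0.50 + 2.30 + 1.13 × (2.30 − 2.40) + 0.91 × 2.66
   = 0.50 + 2.3 − 0.113 + 2.4206 = 5.11

5.11%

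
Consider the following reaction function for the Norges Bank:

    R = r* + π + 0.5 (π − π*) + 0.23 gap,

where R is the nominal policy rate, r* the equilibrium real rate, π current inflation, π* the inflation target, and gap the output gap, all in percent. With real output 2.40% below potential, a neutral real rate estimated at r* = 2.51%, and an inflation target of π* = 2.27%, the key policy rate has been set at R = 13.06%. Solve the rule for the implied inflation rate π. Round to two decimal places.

Output 2.40% below potential → gap = -2.40.
Collecting π: R = r* + (1 + 0.5) π − 0.5 π* + 0.23 gap
1.5 π = 13.06 − 2.51 + 0.5 × 2.27 − 0.23 × (-2.40) = 12.237
π = 12.237 / 1.5 = 8.16

8.16%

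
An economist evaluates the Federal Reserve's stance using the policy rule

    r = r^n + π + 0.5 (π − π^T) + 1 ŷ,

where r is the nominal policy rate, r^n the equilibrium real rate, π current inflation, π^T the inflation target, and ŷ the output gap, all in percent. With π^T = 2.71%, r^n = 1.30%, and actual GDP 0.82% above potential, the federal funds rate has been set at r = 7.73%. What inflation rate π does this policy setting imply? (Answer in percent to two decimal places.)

Output 0.82% above potential → ŷ = 0.82.
Collecting π: r = r^n + (1 + 0.5) π − 0.5 π^T + 1 ŷ
1.5 π = 7.73 − 1.30 + 0.5 × 2.71 − 1 × 0.82 = 6.965
π = 6.965 / 1.5 = 4.64

4.64%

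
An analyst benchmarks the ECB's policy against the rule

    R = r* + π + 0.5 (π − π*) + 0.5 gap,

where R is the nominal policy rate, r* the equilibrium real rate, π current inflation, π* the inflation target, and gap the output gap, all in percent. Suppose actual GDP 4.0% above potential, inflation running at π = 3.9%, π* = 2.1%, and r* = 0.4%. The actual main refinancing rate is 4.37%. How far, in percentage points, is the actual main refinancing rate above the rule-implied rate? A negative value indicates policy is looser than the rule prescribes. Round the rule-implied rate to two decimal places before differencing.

-2.83 pp

Output 4.0% above potential → gap = 4.0.
R = 0.4 + 3.9 + 0.5 × (3.9 − 2.1) + 0.5 × 4.0
   = 0.4 + 3.9 + 0.9 + 2 = 7.20
Deviation = 4.37 − 7.20 = -2.83 pp.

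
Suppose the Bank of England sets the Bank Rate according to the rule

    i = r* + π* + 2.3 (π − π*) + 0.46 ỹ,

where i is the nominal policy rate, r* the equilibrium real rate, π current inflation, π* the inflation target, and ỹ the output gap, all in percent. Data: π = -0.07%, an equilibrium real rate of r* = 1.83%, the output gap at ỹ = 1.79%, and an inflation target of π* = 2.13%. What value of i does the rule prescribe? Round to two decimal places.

-0.28%

i = 1.83 + 2.13 + 2.3 × (-0.07 − 2.13) + 0.46 × 1.79
   = 1.83 + 2.13 − 5.06 + 0.8234 = -0.28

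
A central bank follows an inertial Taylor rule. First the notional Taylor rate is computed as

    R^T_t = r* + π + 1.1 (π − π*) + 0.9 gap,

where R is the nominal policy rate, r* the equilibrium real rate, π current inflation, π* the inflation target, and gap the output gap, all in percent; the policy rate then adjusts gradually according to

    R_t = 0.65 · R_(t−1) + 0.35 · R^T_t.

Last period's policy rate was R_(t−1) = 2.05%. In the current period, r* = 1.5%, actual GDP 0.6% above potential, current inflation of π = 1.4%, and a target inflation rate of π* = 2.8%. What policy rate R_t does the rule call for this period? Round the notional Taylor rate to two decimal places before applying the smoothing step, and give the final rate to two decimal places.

2.00%

Output 0.6% above potential → gap = 0.6.
R^T_t = 1.5 + 1.4 + 1.1 × (1.4 − 2.8) + 0.9 × 0.6
   = 1.5 + 1.4 − 1.54 + 0.54 = 1.90
R_t = 0.65 × 2.05 + 0.35 × 1.90 = 1.3325 + 0.665 = 2.00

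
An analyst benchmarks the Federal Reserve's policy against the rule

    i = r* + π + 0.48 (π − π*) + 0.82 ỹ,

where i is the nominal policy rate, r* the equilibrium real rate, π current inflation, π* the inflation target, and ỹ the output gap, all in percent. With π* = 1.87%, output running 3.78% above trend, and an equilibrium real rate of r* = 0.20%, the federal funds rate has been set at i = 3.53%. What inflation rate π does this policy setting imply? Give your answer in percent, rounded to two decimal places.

0.76%

Output 3.78% above potential → ỹ = 3.78.
Collecting π: i = r* + (1 + 0.48) π − 0.48 π* + 0.82 ỹ
1.48 π = 3.53 − 0.20 + 0.48 × 1.87 − 0.82 × 3.78 = 1.128
π = 1.128 / 1.48 = 0.76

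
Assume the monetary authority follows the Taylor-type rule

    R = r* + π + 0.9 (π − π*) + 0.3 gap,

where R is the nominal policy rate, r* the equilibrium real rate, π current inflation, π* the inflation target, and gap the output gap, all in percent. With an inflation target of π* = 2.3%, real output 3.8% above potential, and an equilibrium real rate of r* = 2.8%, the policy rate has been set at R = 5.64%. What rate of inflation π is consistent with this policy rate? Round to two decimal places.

1.98%

Output 3.8% above potential → gap = 3.8.
Collecting π: R = r* + (1 + 0.9) π − 0.9 π* + 0.3 gap
1.9 π = 5.64 − 2.8 + 0.9 × 2.3 − 0.3 × 3.8 = 3.77
π = 3.77 / 1.9 = 1.98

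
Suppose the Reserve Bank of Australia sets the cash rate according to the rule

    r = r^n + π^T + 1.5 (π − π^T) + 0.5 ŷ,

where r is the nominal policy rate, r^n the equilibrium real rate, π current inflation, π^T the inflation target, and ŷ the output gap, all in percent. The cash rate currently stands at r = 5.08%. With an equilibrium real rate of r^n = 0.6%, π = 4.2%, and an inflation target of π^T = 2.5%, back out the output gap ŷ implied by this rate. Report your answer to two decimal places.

-1.14%

0.5 ŷ = 5.08 − 0.6 − 2.5 − 1.5 × (4.2 − 2.5) = -0.57
ŷ = -0.57 / 0.5 = -1.14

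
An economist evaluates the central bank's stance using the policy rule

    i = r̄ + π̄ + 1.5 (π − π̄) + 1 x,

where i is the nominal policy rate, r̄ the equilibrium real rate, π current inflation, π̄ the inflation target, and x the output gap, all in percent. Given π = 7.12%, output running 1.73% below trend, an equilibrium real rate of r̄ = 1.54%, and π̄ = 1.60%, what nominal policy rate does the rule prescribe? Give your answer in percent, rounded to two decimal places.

Output 1.73% below potential → x = -1.73.
i = 1.54 + 1.60 + 1.5 × (7.12 − 1.60) + 1 × (-1.73)
   = 1.54 + 1.6 + 8.28 − 1.73 = 9.69

9.69%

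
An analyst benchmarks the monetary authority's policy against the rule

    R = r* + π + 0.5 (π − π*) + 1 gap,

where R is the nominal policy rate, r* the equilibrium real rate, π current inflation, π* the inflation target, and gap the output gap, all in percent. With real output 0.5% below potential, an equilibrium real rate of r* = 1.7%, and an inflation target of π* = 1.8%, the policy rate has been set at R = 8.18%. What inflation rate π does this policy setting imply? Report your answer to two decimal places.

Output 0.5% below potential → gap = -0.5.
Collecting π: R = r* + (1 + 0.5) π − 0.5 π* + 1 gap
1.5 π = 8.18 − 1.7 + 0.5 × 1.8 − 1 × (-0.5) = 7.88
π = 7.88 / 1.5 = 5.25

5.25%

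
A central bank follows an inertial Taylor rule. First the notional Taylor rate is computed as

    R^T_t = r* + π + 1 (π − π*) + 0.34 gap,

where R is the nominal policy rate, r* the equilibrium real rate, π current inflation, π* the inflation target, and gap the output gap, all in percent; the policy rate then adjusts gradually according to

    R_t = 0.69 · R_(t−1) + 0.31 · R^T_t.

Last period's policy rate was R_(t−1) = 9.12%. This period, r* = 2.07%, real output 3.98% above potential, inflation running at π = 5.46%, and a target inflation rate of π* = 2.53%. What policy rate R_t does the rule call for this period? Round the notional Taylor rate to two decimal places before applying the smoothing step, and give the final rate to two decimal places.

Output 3.98% above potential → gap = 3.98.
R^T_t = 2.07 + 5.46 + 1 × (5.46 − 2.53) + 0.34 × 3.98
   = 2.07 + 5.46 + 2.93 + 1.3532 = 11.81
R_t = 0.69 × 9.12 + 0.31 × 11.81 = 6.2928 + 3.6611 = 9.95

9.95%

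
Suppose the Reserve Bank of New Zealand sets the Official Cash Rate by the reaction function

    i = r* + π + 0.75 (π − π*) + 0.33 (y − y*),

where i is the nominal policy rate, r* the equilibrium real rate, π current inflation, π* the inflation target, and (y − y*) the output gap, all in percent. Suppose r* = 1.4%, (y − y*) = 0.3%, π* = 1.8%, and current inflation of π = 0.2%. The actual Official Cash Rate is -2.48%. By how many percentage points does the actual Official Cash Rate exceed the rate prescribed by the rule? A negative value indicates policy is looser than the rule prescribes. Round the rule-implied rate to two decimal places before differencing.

i = 1.4 + 0.2 + 0.75 × (0.2 − 1.8) + 0.33 × 0.3
   = 1.4 + 0.2 − 1.2 + 0.099 = 0.50
Deviation = -2.48 − 0.50 = -2.98 pp.

-2.98 pp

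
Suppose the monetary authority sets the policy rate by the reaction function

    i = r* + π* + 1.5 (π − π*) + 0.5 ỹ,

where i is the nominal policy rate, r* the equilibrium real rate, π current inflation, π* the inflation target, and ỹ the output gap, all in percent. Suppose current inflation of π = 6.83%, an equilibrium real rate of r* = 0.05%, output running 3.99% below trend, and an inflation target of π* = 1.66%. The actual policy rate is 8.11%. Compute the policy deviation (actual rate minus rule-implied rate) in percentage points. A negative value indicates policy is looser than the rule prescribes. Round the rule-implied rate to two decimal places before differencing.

Output 3.99% below potential → ỹ = -3.99.
i = 0.05 + 1.66 + 1.5 × (6.83 − 1.66) + 0.5 × (-3.99)
   = 0.05 + 1.66 + 7.755 − 1.995 = 7.47
Deviation = 8.11 − 7.47 = 0.64 pp.

0.64 pp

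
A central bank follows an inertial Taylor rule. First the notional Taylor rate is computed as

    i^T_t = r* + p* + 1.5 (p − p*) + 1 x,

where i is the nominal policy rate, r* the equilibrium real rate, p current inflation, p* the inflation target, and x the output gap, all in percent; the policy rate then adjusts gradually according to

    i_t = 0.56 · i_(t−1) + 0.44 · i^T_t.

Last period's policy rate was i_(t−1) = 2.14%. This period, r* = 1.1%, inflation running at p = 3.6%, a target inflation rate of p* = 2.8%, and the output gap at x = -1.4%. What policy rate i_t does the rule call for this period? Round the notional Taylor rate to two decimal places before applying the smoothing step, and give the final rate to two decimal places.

i^T_t = 1.1 + 2.8 + 1.5 × (3.6 − 2.8) + 1 × (-1.4)
   = 1.1 + 2.8 + 1.2 − 1.4 = 3.70
i_t = 0.56 × 2.14 + 0.44 × 3.70 = 1.1984 + 1.628 = 2.83

2.83%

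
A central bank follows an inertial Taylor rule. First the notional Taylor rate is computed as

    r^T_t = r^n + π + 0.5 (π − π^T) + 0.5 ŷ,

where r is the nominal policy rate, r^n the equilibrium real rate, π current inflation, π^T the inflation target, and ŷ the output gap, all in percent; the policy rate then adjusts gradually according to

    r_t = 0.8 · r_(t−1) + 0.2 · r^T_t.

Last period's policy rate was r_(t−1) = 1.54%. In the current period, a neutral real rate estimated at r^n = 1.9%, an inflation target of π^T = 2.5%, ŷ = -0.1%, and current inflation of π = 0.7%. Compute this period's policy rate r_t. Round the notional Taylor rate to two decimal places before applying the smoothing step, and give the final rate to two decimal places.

1.56%

r^T_t = 1.9 + 0.7 + 0.5 × (0.7 − 2.5) + 0.5 × (-0.1)
   = 1.9 + 0.7 − 0.9 − 0.05 = 1.65
r_t = 0.8 × 1.54 + 0.2 × 1.65 = 1.232 + 0.33 = 1.56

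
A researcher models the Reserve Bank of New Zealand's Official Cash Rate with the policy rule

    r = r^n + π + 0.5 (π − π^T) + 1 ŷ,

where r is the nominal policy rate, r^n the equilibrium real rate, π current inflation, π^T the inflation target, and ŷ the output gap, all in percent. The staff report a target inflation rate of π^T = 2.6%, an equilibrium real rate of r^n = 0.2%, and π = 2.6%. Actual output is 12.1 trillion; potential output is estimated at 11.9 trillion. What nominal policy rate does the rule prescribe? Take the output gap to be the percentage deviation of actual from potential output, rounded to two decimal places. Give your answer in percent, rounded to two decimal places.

Output gap = 100 × (12.1 − 11.9) / 11.9 = 1.68%.
r = 0.20 + 2.60 + 0.5 × (2.60 − 2.60) + 1 × 1.68
   = 0.20 + 2.6 + 0 + 1.68 = 4.48

4.48%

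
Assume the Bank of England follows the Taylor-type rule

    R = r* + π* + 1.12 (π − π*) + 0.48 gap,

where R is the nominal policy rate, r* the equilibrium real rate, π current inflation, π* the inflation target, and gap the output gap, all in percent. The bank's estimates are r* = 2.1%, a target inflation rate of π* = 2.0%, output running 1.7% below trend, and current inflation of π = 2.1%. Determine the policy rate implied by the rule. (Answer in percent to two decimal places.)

3.40%

Output 1.7% below potential → gap = -1.7.
R = 2.1 + 2.0 + 1.12 × (2.1 − 2.0) + 0.48 × (-1.7)
   = 2.1 + 2 + 0.112 − 0.816 = 3.40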